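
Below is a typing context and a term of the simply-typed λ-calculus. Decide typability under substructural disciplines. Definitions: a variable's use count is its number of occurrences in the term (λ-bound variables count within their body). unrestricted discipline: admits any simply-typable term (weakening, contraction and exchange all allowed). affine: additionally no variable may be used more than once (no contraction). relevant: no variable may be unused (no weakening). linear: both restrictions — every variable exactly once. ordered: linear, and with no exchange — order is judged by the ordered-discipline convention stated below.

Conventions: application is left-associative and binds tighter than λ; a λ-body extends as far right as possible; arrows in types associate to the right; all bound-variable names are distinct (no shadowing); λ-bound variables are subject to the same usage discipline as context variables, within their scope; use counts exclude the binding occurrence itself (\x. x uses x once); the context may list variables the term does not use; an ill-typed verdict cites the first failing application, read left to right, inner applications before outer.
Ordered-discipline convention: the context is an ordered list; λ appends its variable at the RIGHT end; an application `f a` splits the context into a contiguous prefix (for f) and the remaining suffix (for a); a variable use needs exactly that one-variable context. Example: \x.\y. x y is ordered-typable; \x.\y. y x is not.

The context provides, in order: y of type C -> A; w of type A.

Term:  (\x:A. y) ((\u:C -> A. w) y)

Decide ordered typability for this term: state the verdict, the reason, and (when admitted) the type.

no — repeated use of y ×2; needs weakening: x, u unused
use counts: y ×2; w ×1; x (λ-bound) ×0; u (λ-bound) ×0
uses in reading order: y, w, y
typing: well-typed — term : C -> A
summary: ordered ✗ · linear ✗ · affine ✗ · relevant ✗ · unrestricted ✓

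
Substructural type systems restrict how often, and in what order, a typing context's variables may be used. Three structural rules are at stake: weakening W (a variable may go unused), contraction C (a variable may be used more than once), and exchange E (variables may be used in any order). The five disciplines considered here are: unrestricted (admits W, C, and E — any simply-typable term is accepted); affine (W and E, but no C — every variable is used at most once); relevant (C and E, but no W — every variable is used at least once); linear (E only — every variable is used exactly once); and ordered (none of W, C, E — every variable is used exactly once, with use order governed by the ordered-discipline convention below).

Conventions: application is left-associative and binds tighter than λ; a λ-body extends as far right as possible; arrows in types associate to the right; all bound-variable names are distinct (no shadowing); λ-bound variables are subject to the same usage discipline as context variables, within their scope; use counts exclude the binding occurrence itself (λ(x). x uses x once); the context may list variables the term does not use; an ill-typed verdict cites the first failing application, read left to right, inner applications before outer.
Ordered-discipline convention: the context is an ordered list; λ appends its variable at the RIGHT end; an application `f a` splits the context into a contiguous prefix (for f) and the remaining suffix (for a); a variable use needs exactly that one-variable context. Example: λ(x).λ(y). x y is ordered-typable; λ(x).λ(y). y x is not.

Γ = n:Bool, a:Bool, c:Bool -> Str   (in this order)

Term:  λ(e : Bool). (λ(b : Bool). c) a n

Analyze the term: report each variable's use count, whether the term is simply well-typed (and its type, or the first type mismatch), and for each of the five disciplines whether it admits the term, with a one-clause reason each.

variable uses: n: 1×, a: 1×, c: 1×, e [bound]: 0×, b [bound]: 0×
left-to-right use order: c, a, n
typing: well-typed — term : Bool -> Str
ordered: ✗ — e, b never used (weakening)
linear: ✗ — e, b never used (weakening)
affine: ✓ — no duplicate uses among n, a, c, e, b
relevant: ✗ — e, b never used (weakening)
unrestricted: ✓ — typability at Bool -> Str is all that's needed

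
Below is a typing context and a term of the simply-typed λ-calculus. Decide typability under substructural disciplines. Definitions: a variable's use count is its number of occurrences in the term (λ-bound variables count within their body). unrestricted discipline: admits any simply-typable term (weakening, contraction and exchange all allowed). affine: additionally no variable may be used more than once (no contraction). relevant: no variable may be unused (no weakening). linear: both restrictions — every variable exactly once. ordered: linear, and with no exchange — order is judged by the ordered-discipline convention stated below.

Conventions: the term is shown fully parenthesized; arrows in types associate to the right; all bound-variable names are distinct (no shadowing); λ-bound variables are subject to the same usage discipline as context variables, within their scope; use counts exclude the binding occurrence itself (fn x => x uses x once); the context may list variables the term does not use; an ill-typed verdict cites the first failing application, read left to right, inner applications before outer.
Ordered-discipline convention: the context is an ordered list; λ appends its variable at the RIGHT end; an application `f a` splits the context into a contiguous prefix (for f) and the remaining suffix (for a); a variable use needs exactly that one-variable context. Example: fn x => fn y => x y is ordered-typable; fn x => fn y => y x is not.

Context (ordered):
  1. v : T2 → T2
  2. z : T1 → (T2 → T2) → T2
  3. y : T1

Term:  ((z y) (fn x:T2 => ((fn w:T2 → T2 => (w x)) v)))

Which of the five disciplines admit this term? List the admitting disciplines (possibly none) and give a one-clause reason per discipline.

accepted by: linear, affine, relevant, unrestricted
counts: v=1, z=1, y=1, x (λ-bound)=1, w (λ-bound)=1
uses in reading order: z, y, w, x, v
typing: well-typed — term : T2
ordered ✗ (no ordered split (uses run z, y, w, x, v))
linear ✓ (v, z, y, x, w: one use apiece)
affine ✓ (none of v, z, y, x, w used more than once)
relevant ✓ (every one of v, z, y, x, w appears)
unrestricted ✓ (type-checks (T2) and nothing is barred)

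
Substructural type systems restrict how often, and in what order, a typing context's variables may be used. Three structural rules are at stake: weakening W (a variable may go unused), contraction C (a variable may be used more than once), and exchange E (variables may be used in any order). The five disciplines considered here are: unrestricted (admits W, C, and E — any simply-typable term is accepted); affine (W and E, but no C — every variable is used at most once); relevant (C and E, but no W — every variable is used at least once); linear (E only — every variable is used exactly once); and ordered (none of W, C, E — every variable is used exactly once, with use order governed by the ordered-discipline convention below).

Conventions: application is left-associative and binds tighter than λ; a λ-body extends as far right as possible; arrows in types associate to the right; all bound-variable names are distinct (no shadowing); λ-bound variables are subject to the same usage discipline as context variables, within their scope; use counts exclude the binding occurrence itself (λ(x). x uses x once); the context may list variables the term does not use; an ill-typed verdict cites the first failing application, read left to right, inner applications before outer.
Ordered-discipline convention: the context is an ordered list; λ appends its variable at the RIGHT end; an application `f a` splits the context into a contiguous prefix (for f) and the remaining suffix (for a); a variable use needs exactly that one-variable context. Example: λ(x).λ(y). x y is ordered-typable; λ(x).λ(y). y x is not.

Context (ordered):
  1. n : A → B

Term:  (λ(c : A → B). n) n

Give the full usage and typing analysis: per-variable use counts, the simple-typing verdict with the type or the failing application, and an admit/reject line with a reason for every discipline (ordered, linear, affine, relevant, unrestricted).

variable uses: n ×2, c (λ-bound) ×0
uses in reading order: n, n
typing: ✓ — A → B
ordered: ✗ — n ×2 used more than once (contraction); unused: c — weakening required
linear: ✗ — n ×2 used more than once (contraction); unused: c — weakening required
affine: ✗ — n ×2 used more than once (contraction)
relevant: ✗ — unused: c — weakening required
unrestricted: ✓ — simply typable at A → B; W, C, E all held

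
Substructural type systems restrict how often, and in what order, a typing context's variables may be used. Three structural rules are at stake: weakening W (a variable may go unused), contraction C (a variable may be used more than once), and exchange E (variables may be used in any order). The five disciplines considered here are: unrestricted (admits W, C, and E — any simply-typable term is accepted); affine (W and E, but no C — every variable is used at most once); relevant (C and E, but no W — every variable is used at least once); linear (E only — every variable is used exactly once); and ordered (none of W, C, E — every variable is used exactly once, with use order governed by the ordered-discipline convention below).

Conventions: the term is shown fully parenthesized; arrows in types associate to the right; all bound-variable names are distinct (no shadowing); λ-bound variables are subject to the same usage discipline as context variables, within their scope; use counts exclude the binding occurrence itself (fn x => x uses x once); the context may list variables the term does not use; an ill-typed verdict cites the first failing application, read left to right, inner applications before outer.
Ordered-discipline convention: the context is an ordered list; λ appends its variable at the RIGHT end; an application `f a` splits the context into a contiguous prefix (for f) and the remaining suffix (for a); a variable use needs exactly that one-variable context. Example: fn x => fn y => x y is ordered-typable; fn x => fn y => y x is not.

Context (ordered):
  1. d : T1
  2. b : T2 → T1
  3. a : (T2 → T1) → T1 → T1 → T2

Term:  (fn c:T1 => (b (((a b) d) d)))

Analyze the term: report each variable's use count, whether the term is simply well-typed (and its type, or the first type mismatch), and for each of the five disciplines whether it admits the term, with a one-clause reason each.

variable uses: d=2; b=2; a=1; c (bound)=0
use order (left to right): b, a, b, d, d
typing: the term checks, with type T1 → T1
ordered ✗ (needs contraction — d ×2, b ×2; c left unused)
linear ✗ (needs contraction — d ×2, b ×2; c left unused)
affine ✗ (needs contraction — d ×2, b ×2)
relevant ✗ (c left unused)
unrestricted ✓ (simply typable at T1 → T1; W, C, E all held)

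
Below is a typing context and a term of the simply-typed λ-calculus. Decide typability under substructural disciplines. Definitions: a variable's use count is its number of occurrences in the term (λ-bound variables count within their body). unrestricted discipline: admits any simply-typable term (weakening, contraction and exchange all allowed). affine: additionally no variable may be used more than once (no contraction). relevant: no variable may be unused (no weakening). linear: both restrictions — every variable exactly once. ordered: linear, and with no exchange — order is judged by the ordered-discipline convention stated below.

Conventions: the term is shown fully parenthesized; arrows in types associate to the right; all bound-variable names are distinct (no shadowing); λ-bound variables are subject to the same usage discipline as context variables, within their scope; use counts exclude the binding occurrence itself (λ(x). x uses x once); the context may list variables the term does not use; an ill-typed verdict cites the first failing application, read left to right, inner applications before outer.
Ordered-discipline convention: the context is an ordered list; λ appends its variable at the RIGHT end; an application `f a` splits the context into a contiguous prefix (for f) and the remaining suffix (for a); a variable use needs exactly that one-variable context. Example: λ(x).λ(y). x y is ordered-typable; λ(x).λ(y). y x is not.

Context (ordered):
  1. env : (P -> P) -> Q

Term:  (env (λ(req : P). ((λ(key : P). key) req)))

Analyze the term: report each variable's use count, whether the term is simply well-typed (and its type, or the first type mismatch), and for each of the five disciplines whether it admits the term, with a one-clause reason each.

usage: env ×1, req [bound] ×1, key [bound] ×1
uses in reading order: env, key, req
typing: the term checks, with type Q
ordered: ✓, single-use (env, req, key), ordered derivation ok
linear: ✓, exactly-once usage across env, req, key
affine: ✓, env, req, key: no repeats, contraction unneeded
relevant: ✓, every one of env, req, key appears
unrestricted: ✓, simply typable at Q; W, C, E all held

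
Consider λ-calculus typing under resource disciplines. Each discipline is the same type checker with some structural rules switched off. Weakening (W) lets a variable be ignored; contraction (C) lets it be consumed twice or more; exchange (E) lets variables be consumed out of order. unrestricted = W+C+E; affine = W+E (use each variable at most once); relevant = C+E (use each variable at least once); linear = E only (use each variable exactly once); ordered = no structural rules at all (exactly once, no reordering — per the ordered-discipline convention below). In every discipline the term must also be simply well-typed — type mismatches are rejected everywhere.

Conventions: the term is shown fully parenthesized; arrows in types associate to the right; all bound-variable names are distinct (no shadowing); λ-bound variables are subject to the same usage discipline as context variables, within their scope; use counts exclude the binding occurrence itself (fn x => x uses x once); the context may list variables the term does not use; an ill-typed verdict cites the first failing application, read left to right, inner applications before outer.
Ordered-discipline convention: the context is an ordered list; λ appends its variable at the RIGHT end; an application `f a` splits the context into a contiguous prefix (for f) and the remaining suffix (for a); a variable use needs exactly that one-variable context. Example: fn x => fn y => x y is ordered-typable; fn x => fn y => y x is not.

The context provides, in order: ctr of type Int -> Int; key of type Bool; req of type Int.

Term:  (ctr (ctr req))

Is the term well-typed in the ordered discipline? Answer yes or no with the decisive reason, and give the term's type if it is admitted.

no — needs contraction — ctr ×2; key never used (weakening)
variable uses: ctr: 2×, key: 0×, req: 1×
order of uses: ctr, ctr, req
typing: the term checks, with type Int
all disciplines: ordered ✗ · linear ✗ · affine ✗ · relevant ✗ · unrestricted ✓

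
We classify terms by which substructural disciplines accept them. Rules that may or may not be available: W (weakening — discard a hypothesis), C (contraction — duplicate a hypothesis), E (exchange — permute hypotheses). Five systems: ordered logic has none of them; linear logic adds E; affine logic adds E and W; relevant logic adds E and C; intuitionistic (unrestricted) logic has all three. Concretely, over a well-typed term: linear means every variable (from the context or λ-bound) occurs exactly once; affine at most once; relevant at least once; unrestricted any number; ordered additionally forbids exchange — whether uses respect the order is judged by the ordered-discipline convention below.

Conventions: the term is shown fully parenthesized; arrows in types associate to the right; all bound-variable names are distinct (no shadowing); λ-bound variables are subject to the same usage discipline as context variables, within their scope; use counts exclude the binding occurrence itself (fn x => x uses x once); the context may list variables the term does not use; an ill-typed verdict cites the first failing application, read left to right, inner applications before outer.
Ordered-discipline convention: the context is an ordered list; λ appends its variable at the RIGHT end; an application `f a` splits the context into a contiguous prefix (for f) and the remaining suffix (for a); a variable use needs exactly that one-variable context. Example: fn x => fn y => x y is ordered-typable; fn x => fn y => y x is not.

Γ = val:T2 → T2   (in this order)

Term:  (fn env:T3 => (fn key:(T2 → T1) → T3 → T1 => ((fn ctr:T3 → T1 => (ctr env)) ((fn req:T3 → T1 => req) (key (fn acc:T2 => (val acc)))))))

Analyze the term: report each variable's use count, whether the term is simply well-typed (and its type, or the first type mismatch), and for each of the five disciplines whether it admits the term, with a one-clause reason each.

counts: val ×1, env [bound] ×1, key [bound] ×1, ctr [bound] ×1, req [bound] ×1, acc [bound] ×1
uses in reading order: ctr, env, req, key, val, acc
typing: ill-typed: argument of type T2 → T2 where T2 → T1 is required
ordered: ✗, not simply typable
linear: ✗, fails simple typing
affine: ✗, a type mismatch blocks all five
relevant: ✗, the type mismatch rejects it
unrestricted: ✗, not simply typable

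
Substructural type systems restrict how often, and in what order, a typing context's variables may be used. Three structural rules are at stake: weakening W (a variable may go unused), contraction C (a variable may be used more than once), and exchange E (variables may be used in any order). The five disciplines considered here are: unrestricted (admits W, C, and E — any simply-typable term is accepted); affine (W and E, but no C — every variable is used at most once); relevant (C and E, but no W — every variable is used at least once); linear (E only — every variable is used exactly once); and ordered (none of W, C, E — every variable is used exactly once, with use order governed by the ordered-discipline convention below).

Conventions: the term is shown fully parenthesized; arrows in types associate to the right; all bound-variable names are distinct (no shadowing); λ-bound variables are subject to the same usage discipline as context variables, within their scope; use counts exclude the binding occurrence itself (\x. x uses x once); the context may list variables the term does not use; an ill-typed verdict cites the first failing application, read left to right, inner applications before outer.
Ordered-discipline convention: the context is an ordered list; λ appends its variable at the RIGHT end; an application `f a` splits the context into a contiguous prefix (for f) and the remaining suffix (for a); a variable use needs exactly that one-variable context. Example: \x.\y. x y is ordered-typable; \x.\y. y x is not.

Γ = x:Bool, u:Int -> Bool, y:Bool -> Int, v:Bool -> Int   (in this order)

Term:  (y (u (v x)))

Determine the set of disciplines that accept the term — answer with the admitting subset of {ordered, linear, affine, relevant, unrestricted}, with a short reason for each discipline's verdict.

admitted in: linear, affine, relevant, unrestricted
counts: x=1; u=1; y=1; v=1
use order (left to right): y, u, v, x
typing: well-typed at Int
ordered: ✗, no ordered split (uses run y, u, v, x)
linear: ✓, exactly-once usage across x, u, y, v
affine: ✓, no duplicate uses among x, u, y, v
relevant: ✓, at least one use each (x, u, y, v)
unrestricted: ✓, simply typable at Int; W, C, E all held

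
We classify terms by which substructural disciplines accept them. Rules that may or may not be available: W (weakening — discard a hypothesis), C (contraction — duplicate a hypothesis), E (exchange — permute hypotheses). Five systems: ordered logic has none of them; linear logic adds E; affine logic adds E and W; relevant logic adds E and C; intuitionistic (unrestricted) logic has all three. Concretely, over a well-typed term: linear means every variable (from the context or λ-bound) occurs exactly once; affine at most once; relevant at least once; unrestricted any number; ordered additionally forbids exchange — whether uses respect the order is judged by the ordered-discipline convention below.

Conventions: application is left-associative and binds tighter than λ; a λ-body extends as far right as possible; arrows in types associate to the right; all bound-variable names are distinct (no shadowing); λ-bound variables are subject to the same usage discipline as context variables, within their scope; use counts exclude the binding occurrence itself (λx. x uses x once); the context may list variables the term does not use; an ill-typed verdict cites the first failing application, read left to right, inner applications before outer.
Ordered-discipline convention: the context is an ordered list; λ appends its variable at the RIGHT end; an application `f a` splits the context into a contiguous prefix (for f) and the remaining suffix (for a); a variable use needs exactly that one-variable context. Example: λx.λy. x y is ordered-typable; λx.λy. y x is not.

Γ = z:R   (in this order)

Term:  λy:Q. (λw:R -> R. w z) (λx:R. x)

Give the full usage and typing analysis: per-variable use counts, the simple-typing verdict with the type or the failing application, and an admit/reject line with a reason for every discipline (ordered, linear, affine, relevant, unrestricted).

variable uses: z=1, y (λ-bound)=0, w (λ-bound)=1, x (λ-bound)=1
uses in reading order: w, z, x
typing: ✓ — Q -> R
ordered ✗ (unused: y — weakening required)
linear ✗ (unused: y — weakening required)
affine ✓ (none of z, y, w, x used more than once)
relevant ✗ (unused: y — weakening required)
unrestricted ✓ (typability at Q -> R is all that's needed)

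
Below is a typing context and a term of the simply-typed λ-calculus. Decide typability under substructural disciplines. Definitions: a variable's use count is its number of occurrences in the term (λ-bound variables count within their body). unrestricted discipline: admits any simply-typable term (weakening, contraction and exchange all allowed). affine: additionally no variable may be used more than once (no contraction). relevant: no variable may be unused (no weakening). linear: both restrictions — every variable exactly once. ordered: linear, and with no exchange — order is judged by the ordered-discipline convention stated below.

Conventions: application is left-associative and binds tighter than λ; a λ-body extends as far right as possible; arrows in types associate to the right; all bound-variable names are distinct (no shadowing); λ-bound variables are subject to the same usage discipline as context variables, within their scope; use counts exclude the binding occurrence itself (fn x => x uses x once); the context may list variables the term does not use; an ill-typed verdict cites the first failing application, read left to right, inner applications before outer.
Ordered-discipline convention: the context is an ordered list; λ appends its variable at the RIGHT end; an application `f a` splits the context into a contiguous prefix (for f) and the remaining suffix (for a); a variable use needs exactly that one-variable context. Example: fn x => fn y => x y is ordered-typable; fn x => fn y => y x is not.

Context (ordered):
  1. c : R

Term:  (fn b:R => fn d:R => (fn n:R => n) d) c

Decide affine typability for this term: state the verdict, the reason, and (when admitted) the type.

yes — none of c, b, d, n used more than once; term : R → R
counts: c: 1×, b (bound): 0×, d (bound): 1×, n (bound): 1×
left-to-right use order: n, d, c
typing: well-typed at R → R
summary: ordered ✗ | linear ✗ | affine ✓ | relevant ✗ | unrestricted ✓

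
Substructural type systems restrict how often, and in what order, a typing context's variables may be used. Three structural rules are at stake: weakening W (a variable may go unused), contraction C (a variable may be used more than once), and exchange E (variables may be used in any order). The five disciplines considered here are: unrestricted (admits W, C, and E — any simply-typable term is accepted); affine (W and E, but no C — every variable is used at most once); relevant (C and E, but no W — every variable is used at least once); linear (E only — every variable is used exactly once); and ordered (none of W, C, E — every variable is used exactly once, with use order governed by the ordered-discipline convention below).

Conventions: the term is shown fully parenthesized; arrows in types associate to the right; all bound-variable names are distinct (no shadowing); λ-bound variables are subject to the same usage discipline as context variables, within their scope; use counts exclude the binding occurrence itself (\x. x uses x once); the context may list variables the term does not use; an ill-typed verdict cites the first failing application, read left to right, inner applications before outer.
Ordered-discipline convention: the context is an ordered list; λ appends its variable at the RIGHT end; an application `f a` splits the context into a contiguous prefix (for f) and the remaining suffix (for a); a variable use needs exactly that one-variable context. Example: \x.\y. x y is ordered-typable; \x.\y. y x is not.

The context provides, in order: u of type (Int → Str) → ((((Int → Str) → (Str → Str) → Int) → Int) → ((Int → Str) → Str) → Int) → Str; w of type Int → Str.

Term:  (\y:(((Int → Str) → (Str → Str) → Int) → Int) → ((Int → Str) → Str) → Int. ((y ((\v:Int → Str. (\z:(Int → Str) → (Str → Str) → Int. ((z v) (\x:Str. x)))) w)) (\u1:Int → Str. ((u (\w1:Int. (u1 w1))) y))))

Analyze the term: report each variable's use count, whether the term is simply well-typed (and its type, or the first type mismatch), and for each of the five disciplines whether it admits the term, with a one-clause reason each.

counts: u ×1, w ×1, y [bound] ×2, v [bound] ×1, z [bound] ×1, x [bound] ×1, u1 [bound] ×1, w1 [bound] ×1
use order (left to right): y, z, v, x, w, u, u1, w1, y
typing: well-typed at ((((Int → Str) → (Str → Str) → Int) → Int) → ((Int → Str) → Str) → Int) → Int
ordered ✗ (needs contraction — y ×2)
linear ✗ (needs contraction — y ×2)
affine ✗ (needs contraction — y ×2)
relevant ✓ (every one of u, w, y, v, z, x, u1, w1 appears)
unrestricted ✓ (simply typable at ((((Int → Str) → (Str → Str) → Int) → Int) → ((Int → Str) → Str) → Int) → Int; W, C, E all held)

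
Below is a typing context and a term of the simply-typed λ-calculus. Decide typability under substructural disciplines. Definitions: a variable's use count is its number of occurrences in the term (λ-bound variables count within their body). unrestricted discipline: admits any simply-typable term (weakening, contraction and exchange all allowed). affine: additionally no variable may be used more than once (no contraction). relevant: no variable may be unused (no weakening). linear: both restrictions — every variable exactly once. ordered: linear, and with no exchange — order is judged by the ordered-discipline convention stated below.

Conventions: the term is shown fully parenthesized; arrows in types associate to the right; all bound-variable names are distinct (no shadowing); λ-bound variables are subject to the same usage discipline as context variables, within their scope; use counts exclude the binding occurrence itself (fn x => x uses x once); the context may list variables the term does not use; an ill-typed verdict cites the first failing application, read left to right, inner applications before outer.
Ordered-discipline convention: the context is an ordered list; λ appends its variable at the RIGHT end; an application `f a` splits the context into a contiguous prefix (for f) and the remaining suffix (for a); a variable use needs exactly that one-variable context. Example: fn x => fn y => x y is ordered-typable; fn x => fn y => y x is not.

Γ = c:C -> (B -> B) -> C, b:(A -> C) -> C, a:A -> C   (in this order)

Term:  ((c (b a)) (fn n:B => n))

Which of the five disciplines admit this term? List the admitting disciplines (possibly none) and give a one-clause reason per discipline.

admitted in: ordered, linear, affine, relevant, unrestricted
variable uses: c=1, b=1, a=1, n (λ-bound)=1
use order (left to right): c, b, a, n
typing: well-typed at C
ordered: ✓ — single-use (c, b, a, n), ordered derivation ok
linear: ✓ — c, b, a, n: one use apiece
affine: ✓ — at most one use each (c, b, a, n)
relevant: ✓ — at least one use each (c, b, a, n)
unrestricted: ✓ — simply typable at C; W, C, E all held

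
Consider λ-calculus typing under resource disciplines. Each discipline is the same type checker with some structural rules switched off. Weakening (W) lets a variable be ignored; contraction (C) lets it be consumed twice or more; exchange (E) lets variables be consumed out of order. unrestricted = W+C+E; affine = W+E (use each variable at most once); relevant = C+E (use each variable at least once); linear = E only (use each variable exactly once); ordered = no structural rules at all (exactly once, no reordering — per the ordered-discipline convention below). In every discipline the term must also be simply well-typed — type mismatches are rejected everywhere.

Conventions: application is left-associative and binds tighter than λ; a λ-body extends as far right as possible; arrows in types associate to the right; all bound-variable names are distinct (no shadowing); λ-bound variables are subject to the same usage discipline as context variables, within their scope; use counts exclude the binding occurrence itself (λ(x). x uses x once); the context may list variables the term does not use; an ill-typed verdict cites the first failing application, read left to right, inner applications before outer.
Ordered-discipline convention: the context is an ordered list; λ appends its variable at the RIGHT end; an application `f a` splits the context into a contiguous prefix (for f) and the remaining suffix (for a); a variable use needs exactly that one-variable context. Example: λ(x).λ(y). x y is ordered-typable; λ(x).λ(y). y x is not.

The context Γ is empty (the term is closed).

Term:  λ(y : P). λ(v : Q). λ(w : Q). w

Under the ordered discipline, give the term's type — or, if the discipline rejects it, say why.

not well-typed under ordered — y, v never used (weakening)
use counts: y (λ-bound)=0; v (λ-bound)=0; w (λ-bound)=1
use order (left to right): w
typing: ✓ — P → Q → Q → Q
summary: ordered ✗, linear ✗, affine ✓, relevant ✗, unrestricted ✓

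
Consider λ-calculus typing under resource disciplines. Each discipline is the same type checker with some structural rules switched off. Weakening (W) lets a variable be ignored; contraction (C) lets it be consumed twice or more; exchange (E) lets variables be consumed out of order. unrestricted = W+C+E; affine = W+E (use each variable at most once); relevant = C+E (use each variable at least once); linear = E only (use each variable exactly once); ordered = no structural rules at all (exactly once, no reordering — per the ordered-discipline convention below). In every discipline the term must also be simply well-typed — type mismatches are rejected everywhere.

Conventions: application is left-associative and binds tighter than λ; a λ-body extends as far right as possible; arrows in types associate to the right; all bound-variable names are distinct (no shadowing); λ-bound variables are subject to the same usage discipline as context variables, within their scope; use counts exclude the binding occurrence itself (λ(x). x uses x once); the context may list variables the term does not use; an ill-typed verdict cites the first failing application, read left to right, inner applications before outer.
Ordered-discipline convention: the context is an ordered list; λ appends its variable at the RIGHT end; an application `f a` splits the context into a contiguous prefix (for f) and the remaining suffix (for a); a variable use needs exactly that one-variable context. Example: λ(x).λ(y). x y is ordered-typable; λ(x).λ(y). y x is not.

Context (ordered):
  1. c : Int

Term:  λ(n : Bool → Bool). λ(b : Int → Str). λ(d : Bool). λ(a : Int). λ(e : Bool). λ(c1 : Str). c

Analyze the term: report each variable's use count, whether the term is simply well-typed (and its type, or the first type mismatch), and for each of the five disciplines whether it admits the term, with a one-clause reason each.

usage: c ×1, n [bound] ×0, b [bound] ×0, d [bound] ×0, a [bound] ×0, e [bound] ×0, c1 [bound] ×0
uses in reading order: c
typing: well-typed at (Bool → Bool) → (Int → Str) → Bool → Int → Bool → Str → Int
ordered: ✗ — unused: n, b, d, a, e, c1 — weakening required
linear: ✗ — unused: n, b, d, a, e, c1 — weakening required
affine: ✓ — at most one use each (c, n, b, d, a, e, c1)
relevant: ✗ — unused: n, b, d, a, e, c1 — weakening required
unrestricted: ✓ — simply typable at (Bool → Bool) → (Int → Str) → Bool → Int → Bool → Str → Int; W, C, E all held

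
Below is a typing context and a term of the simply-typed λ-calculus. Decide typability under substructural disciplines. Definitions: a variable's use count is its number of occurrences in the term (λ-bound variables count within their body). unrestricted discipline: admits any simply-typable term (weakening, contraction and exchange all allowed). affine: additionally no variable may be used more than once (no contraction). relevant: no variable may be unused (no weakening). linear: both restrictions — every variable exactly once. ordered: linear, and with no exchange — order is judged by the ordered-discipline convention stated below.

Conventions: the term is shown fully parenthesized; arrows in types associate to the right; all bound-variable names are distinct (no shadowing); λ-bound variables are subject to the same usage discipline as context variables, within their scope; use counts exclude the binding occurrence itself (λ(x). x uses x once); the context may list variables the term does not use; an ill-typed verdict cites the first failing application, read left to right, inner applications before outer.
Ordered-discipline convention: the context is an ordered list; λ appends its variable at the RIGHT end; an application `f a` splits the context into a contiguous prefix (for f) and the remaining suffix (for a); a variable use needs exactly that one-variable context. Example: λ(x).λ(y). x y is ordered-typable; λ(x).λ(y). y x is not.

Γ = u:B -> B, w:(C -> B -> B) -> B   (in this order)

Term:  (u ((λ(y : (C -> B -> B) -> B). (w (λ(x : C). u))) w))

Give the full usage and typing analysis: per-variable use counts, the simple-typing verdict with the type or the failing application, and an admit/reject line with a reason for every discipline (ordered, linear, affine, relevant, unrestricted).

variable uses: u ×2; w ×2; y (bound) ×0; x (bound) ×0
left-to-right use order: u, w, u, w
typing: ✓ — B
ordered ✗ (repeated use of u ×2, w ×2; unused: y, x — weakening required)
linear ✗ (repeated use of u ×2, w ×2; unused: y, x — weakening required)
affine ✗ (repeated use of u ×2, w ×2)
relevant ✗ (unused: y, x — weakening required)
unrestricted ✓ (well-typed at B; no restrictions here)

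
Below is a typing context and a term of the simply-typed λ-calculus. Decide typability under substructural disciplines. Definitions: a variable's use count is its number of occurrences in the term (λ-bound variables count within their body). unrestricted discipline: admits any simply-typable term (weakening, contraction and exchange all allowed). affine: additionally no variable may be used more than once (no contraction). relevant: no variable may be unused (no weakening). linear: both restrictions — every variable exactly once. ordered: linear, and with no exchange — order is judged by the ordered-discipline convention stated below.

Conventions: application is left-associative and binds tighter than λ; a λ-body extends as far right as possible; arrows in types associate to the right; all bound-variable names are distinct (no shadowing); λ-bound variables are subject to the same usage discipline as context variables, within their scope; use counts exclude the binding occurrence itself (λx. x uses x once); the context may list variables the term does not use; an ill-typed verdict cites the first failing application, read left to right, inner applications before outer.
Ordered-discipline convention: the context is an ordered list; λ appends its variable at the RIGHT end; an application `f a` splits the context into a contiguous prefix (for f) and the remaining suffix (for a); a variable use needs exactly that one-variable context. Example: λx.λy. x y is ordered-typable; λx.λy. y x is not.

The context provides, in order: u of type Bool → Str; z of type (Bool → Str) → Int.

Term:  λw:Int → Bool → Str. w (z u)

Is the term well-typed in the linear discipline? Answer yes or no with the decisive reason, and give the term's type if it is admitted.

yes — u, z, w: one use apiece; term : (Int → Bool → Str) → Bool → Str
usage: u: 1, z: 1, w [bound]: 1
left-to-right use order: w, z, u
typing: well-typed — term : (Int → Bool → Str) → Bool → Str
all disciplines: ordered ✗ · linear ✓ · affine ✓ · relevant ✓ · unrestricted ✓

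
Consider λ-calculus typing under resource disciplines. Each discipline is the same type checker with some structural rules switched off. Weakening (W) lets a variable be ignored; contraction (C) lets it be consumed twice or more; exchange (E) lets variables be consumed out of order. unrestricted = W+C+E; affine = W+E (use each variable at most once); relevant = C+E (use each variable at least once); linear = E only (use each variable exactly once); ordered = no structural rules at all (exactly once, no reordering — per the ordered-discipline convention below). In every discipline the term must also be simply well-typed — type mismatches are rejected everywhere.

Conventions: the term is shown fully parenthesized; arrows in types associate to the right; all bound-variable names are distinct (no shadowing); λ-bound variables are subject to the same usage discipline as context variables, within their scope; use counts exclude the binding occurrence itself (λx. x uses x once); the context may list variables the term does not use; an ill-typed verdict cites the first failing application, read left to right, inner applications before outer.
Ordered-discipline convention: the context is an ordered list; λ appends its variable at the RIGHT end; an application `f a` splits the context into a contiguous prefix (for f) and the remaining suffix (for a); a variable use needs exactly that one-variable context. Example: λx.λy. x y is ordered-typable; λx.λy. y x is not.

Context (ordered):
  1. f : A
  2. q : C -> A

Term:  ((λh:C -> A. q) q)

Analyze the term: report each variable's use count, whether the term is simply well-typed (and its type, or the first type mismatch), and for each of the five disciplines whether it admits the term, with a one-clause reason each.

use counts: f=0; q=2; h [bound]=0
uses in reading order: q, q
typing: well-typed — term : C -> A
ordered ✗ (q ×2 used more than once (contraction); f, h left unused)
linear ✗ (q ×2 used more than once (contraction); f, h left unused)
affine ✗ (q ×2 used more than once (contraction))
relevant ✗ (f, h left unused)
unrestricted ✓ (simply typable at C -> A; W, C, E all held)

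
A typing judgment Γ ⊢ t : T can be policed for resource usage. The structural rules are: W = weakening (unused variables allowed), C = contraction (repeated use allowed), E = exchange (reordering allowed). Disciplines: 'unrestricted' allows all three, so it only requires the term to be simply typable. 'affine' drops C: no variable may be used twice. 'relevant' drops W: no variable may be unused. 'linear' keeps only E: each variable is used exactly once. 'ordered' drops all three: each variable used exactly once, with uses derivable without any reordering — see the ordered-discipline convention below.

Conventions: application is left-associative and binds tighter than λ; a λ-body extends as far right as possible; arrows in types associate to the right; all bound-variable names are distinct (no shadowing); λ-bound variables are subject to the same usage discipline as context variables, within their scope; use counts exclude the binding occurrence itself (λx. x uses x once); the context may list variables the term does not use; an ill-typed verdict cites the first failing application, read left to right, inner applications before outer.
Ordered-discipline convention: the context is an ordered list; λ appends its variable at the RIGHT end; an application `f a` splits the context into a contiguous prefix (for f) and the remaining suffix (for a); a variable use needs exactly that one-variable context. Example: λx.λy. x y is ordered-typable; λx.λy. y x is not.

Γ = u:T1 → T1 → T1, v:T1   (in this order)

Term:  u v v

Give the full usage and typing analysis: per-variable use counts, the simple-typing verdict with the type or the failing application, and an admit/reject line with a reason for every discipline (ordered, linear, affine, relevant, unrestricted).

usage: u: 1×; v: 2×
left-to-right use order: u, v, v
typing: ✓ — T1
ordered ✗ (v ×2 used more than once (contraction))
linear ✗ (v ×2 used more than once (contraction))
affine ✗ (v ×2 used more than once (contraction))
relevant ✓ (none of u, v goes unused)
unrestricted ✓ (typability at T1 is all that's needed)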